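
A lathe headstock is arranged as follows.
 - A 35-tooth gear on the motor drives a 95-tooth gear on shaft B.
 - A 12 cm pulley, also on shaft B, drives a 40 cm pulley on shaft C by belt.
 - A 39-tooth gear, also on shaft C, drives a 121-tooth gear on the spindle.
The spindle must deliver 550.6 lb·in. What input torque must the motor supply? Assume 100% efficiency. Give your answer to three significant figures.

19.6 lb·in

Overall ratio R = 2.7143 × 3.3333 × 3.1026 = 28.071.
Input torque = output torque / R = 550.6 / 28.071 = 19.615 lb·in.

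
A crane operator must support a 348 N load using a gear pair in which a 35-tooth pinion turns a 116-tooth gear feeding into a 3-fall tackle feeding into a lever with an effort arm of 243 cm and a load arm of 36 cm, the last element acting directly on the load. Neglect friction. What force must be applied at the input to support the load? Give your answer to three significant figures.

5.19 N

Gear pair MA = 116/35 = 3.3143.
Block-and-tackle MA = number of supporting rope parts = 3.
Lever MA = effort arm / load arm = 243/36 = 6.75.
Combined ideal MA = 3.3143 × 3 × 6.75 = 67.114.
Effort = load / MA = 348 / 67.114 = 5.1852 N.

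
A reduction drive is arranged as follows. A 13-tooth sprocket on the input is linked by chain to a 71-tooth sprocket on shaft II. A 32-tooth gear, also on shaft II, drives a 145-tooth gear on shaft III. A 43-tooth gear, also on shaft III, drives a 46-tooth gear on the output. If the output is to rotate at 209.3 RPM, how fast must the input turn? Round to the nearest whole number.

Overall ratio R = 5.4615 × 4.5312 × 1.0698 = 26.474.
Required input speed = output speed × R = 209.3 × 26.474 = 5541 RPM.

5541 RPM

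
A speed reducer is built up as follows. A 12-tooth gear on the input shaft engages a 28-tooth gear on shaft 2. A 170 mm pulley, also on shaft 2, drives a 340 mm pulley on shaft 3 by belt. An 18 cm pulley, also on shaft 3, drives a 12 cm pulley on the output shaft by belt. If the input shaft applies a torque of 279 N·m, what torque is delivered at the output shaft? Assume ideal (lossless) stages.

868 N·m

After the gear mesh (28/12): 279 × 2.3333 = 651 N·m
After the belt (340/170): 651 × 2 = 1302 N·m
After the belt (12/18): 1302 × 0.66667 = 868 N·m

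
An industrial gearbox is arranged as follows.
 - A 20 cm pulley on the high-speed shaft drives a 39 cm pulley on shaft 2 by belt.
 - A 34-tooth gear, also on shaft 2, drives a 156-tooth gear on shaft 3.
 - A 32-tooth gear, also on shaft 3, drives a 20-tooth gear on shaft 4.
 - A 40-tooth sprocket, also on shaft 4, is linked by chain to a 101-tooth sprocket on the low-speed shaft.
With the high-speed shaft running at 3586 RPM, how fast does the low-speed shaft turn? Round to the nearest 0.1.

254.0 RPM

the high-speed shaft → shaft 2 (belt, 39/20): 3586 ÷ 1.95 = 1839 RPM
shaft 2 → shaft 3 (gear mesh, 156/34): 1839 ÷ 4.5882 = 400.8 RPM
shaft 3 → shaft 4 (gear mesh, 20/32): 400.8 ÷ 0.625 = 641.28 RPM
shaft 4 → the low-speed shaft (chain, 101/40): 641.28 ÷ 2.525 = 253.97 RPM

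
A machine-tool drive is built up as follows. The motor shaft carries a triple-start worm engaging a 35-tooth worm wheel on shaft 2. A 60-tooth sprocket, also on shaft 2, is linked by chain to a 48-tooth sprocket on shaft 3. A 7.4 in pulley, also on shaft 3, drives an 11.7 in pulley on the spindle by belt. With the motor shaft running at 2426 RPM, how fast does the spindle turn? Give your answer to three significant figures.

the motor shaft → shaft 2 (worm, 35/3): 2426 ÷ 11.667 = 207.94 RPM
shaft 2 → shaft 3 (chain, 48/60): 207.94 ÷ 0.8 = 259.93 RPM
shaft 3 → the spindle (belt, 11.7/7.4): 259.93 ÷ 1.5811 = 164.4 RPM

164 RPM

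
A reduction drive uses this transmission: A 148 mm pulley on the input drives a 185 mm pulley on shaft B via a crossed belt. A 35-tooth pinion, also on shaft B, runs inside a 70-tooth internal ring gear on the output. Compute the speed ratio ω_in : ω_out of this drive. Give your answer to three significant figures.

Each stage contributes driven/driver: belt 185/148 = 1.25, internal gear 70/35 = 2.
Overall: 1.25 × 2 = 2.5.

2.50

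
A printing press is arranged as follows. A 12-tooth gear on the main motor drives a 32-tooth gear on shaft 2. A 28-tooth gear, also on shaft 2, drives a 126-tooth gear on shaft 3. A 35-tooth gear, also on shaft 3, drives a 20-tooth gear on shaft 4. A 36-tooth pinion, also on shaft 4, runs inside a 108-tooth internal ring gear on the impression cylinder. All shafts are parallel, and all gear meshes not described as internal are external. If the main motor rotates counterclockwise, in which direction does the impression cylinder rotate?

the main motor → shaft 2: external mesh, 1 reversal → CW.
shaft 2 → shaft 3: external mesh, 1 reversal → CCW.
shaft 3 → shaft 4: external mesh, 1 reversal → CW.
shaft 4 → the impression cylinder: internal mesh, same direction → CW.
3 reversals in total — an odd number — so the impression cylinder turns opposite to the main motor.

clockwise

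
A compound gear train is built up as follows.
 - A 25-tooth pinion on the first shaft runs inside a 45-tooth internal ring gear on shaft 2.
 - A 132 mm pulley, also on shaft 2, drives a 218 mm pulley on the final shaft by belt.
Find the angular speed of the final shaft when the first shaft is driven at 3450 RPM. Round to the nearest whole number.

1161 RPM

Internal gear: ratio = 45/25 = 1.8, so shaft 2 turns at 3450 / 1.8 = 1916.7 RPM.
Belt: ratio = 218/132 = 1.6515, so the final shaft turns at 1916.7 / 1.6515 = 1160.6 RPM.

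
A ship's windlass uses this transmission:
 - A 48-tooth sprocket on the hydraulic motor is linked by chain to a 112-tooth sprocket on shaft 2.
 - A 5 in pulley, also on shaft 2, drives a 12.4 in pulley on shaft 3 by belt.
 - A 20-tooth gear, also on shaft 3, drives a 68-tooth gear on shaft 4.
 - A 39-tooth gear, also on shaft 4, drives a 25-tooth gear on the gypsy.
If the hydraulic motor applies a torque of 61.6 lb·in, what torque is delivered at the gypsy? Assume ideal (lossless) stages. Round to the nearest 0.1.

776.9 lb·in

Chain: ratio = 112/48 = 2.3333; torque at shaft 2 = 61.6 × 2.3333 = 143.73 lb·in.
Belt: ratio = 12.4/5 = 2.48; torque at shaft 3 = 143.73 × 2.48 = 356.46 lb·in.
Gear mesh: ratio = 68/20 = 3.4; torque at shaft 4 = 356.46 × 3.4 = 1212 lb·in.
Gear mesh: ratio = 25/39 = 0.64103; torque at the gypsy = 1212 × 0.64103 = 776.9 lb·in.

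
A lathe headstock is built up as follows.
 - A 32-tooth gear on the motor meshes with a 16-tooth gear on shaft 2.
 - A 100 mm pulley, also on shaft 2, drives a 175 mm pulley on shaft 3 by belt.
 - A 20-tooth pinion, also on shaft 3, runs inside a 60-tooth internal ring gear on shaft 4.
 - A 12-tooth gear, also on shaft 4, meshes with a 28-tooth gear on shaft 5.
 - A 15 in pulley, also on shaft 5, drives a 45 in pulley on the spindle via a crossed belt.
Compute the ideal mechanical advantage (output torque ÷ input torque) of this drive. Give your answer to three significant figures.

18.4

Each stage contributes driven/driver: gear mesh 16/32 = 0.5, belt 175/100 = 1.75, internal gear 60/20 = 3, gear mesh 28/12 = 2.3333, belt 45/15 = 3.
Overall: 0.5 × 1.75 × 3 × 2.3333 × 3 = 18.375.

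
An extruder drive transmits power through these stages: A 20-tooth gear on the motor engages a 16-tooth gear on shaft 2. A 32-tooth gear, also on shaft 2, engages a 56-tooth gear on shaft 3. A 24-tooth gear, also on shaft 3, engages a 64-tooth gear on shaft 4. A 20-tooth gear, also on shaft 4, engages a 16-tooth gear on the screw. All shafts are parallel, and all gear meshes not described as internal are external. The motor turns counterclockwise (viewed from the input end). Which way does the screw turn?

the motor → shaft 2: external mesh, 1 reversal → CW.
shaft 2 → shaft 3: external mesh, 1 reversal → CCW.
shaft 3 → shaft 4: external mesh, 1 reversal → CW.
shaft 4 → the screw: external mesh, 1 reversal → CCW.
4 reversals in total — an even number — so the screw turns the same way as the motor.

counterclockwise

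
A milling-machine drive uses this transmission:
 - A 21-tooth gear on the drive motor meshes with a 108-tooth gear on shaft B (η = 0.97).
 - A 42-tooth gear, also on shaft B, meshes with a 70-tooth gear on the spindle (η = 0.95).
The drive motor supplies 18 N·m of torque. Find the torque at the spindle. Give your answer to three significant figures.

142 N·m

gear mesh 108/21 = 5.1429 → τ = 18·5.1429·0.97 = 89.794 N·m
gear mesh 70/42 = 1.6667 → τ = 89.794·1.6667·0.95 = 142.17 N·m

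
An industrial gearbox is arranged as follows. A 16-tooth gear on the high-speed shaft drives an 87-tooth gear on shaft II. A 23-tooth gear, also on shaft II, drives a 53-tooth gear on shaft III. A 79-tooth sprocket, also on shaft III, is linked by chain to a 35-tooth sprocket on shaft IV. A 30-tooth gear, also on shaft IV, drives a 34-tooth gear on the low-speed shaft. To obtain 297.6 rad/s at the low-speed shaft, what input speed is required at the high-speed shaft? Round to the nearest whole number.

Overall ratio R = 5.4375 × 2.3043 × 0.44304 × 1.1333 = 6.2914.
Required input speed = output speed × R = 297.6 × 6.2914 = 1872.3 rad/s.

1872 rad/s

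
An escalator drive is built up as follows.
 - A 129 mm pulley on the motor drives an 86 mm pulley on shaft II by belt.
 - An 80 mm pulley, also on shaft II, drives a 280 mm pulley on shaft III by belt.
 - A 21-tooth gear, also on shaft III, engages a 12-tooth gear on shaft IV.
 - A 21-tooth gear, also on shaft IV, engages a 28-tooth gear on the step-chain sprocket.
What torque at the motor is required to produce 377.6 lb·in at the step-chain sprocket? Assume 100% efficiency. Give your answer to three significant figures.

212 lb·in

Overall ratio R = 0.66667 × 3.5 × 0.57143 × 1.3333 = 1.7778.
Input torque = output torque / R = 377.6 / 1.7778 = 212.4 lb·in.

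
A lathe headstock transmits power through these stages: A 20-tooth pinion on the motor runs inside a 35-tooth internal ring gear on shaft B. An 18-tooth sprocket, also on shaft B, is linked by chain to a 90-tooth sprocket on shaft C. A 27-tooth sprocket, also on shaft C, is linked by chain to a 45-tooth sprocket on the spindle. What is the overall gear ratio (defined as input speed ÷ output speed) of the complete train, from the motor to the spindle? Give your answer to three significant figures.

Each stage contributes driven/driver: internal gear 35/20 = 1.75, chain 90/18 = 5, chain 45/27 = 1.6667.
Overall: 1.75 × 5 × 1.6667 = 14.583.

14.6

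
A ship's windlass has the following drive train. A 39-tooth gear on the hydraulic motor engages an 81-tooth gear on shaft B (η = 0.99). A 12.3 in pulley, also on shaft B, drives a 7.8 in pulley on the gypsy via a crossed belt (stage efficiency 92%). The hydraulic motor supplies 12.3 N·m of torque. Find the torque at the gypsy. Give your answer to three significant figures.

14.8 N·m

Gear mesh: ratio = 81/39 = 2.0769; torque at shaft B = 12.3 × 2.0769 × 0.99 = 25.291 N·m.
Belt: ratio = 7.8/12.3 = 0.63415; torque at the gypsy = 25.291 × 0.63415 × 0.92 = 14.755 N·m.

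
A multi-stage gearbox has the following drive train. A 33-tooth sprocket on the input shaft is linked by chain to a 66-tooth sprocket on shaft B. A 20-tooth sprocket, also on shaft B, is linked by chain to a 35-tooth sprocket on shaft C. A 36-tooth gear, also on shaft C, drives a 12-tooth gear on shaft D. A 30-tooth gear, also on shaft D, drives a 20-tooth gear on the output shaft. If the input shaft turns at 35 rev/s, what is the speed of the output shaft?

the input shaft → shaft B (chain, 66/33): 35 ÷ 2 = 17.5 rev/s
shaft B → shaft C (chain, 35/20): 17.5 ÷ 1.75 = 10 rev/s
shaft C → shaft D (gear mesh, 12/36): 10 ÷ 0.33333 = 30 rev/s
shaft D → the output shaft (gear mesh, 20/30): 30 ÷ 0.66667 = 45 rev/s

45 rev/s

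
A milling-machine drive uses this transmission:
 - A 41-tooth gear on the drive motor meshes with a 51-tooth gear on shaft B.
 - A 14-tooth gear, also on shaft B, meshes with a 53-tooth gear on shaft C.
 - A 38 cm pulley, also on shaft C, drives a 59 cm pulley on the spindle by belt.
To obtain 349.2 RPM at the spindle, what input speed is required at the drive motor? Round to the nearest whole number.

2553 RPM

Overall ratio R = 1.2439 × 3.7857 × 1.5526 = 7.3114.
Required input speed = output speed × R = 349.2 × 7.3114 = 2553.2 RPM.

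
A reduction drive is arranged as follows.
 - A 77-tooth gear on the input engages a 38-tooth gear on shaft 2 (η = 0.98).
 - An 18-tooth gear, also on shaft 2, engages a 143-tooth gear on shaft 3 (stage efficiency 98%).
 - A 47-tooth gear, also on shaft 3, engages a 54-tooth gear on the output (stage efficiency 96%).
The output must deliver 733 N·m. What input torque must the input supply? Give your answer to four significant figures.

Overall ratio R = 0.49351 × 7.9444 × 1.1489 = 4.5046; overall efficiency η = 0.98 × 0.98 × 0.96 = 0.9220.
Input torque = output torque / (R × η) = 733 / (4.5046 × 0.9220) = 176.49 N·m.

176.5 N·m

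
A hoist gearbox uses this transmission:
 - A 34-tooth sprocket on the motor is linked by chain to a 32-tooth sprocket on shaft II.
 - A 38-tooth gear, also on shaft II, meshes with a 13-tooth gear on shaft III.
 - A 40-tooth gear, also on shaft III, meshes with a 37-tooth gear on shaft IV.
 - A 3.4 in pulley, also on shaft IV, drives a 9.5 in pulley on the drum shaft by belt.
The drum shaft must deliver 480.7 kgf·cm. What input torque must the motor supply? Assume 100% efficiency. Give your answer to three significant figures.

Overall ratio R = 0.94118 × 0.34211 × 0.925 × 2.7941 = 0.83218.
Input torque = output torque / R = 480.7 / 0.83218 = 577.64 kgf·cm.

578 kgf·cm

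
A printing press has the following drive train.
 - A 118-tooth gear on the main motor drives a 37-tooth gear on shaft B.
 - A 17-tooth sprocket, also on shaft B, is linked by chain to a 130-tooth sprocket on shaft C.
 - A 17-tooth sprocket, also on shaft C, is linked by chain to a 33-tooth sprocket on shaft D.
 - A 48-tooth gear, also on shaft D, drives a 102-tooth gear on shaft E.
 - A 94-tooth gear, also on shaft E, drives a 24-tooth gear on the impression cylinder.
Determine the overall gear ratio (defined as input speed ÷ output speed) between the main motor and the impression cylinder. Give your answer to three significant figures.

2.53

Each stage contributes driven/driver: gear mesh 37/118 = 0.31356, chain 130/17 = 7.6471, chain 33/17 = 1.9412, gear mesh 102/48 = 2.125, gear mesh 24/94 = 0.25532.
Overall: 0.31356 × 7.6471 × 1.9412 × 2.125 × 0.25532 = 2.5253.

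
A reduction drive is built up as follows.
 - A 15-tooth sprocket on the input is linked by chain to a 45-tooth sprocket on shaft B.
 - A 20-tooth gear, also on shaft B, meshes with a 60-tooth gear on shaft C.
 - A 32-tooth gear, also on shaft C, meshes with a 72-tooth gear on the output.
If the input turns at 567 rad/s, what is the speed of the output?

the input → shaft B (chain, 45/15): 567 ÷ 3 = 189 rad/s
shaft B → shaft C (gear mesh, 60/20): 189 ÷ 3 = 63 rad/s
shaft C → the output (gear mesh, 72/32): 63 ÷ 2.25 = 28 rad/s

28 rad/s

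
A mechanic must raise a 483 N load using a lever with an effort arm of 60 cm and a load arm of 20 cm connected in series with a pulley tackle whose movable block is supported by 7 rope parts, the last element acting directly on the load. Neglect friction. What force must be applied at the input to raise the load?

23 N

Lever MA = effort arm / load arm = 60/20 = 3.
Block-and-tackle MA = number of supporting rope parts = 7.
Combined ideal MA = 3 × 7 = 21.
Effort = load / MA = 483 / 21 = 23 N.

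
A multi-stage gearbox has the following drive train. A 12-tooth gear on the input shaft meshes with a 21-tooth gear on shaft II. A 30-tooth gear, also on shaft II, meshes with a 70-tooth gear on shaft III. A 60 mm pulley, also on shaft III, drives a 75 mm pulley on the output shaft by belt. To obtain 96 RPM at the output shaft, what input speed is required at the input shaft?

490 RPM

Overall ratio R = 1.75 × 2.3333 × 1.25 = 5.1042.
Required input speed = output speed × R = 96 × 5.1042 = 490 RPM.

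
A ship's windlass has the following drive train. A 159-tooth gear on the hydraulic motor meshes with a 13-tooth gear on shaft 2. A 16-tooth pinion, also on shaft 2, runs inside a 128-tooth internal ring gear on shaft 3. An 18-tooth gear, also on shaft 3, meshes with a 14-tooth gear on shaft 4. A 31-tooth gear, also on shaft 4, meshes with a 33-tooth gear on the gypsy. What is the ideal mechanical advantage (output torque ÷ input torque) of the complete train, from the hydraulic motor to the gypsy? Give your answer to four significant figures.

Each stage contributes driven/driver: gear mesh 13/159 = 0.081761, internal gear 128/16 = 8, gear mesh 14/18 = 0.77778, gear mesh 33/31 = 1.0645.
Overall: 0.081761 × 8 × 0.77778 × 1.0645 = 0.54156.

0.5416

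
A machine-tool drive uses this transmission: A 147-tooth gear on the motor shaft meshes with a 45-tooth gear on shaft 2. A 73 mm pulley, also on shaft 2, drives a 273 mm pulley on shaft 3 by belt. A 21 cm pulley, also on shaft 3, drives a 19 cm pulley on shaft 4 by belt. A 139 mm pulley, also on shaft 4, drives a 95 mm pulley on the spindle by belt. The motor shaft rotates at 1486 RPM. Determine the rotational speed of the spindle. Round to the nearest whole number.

2099 RPM

Gear mesh: ratio = 45/147 = 0.30612, so shaft 2 turns at 1486 / 0.30612 = 4854.3 RPM.
Belt: ratio = 273/73 = 3.7397, so shaft 3 turns at 4854.3 / 3.7397 = 1298 RPM.
Belt: ratio = 19/21 = 0.90476, so shaft 4 turns at 1298 / 0.90476 = 1434.7 RPM.
Belt: ratio = 95/139 = 0.68345, so the spindle turns at 1434.7 / 0.68345 = 2099.1 RPM.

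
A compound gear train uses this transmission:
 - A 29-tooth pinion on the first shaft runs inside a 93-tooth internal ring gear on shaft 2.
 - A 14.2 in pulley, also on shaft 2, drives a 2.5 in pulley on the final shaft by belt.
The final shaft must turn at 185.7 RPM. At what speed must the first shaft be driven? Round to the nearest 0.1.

Overall ratio R = 3.2069 × 0.17606 = 0.56459.
Required input speed = output speed × R = 185.7 × 0.56459 = 104.85 RPM.

104.8 RPM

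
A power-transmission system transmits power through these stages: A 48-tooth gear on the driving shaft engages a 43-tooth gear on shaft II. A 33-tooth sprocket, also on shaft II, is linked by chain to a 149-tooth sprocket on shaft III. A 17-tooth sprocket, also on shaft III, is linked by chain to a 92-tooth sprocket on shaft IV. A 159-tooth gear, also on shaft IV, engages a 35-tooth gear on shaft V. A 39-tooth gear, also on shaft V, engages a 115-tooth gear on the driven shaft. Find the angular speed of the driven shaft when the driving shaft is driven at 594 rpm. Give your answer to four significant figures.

41.81 rpm

gear mesh 43/48 = 0.89583 → 594/0.89583 = 663.07 rpm
chain 149/33 = 4.5152 → 663.07/4.5152 = 146.85 rpm
chain 92/17 = 5.4118 → 146.85/5.4118 = 27.136 rpm
gear mesh 35/159 = 0.22013 → 27.136/0.22013 = 123.28 rpm
gear mesh 115/39 = 2.9487 → 123.28/2.9487 = 41.807 rpm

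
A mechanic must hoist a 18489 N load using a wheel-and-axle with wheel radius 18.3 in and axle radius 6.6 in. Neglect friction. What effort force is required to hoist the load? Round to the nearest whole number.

Wheel-and-axle MA = R/r = 18.3/6.6 = 2.7727.
Effort = load / MA = 18489 / 2.7727 = 6668.2 N.

6668 N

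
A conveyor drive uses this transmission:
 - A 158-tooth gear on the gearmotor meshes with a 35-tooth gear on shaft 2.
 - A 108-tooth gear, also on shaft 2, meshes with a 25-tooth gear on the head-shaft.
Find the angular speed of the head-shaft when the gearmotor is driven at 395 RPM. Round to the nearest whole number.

the gearmotor → shaft 2 (gear mesh, 35/158): 395 ÷ 0.22152 = 1783.1 RPM
shaft 2 → the head-shaft (gear mesh, 25/108): 1783.1 ÷ 0.23148 = 7703.2 RPM

7703 RPM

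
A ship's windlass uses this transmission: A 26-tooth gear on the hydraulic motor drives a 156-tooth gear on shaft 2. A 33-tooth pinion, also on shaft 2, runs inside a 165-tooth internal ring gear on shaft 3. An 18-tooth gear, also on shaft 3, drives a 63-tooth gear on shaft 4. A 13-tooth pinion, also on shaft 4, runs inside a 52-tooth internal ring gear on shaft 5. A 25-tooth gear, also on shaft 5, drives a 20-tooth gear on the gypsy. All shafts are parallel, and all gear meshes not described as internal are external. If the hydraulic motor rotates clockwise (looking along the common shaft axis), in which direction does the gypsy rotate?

the hydraulic motor → shaft 2: external mesh, 1 reversal → CCW.
shaft 2 → shaft 3: internal mesh, same direction → CCW.
shaft 3 → shaft 4: external mesh, 1 reversal → CW.
shaft 4 → shaft 5: internal mesh, same direction → CW.
shaft 5 → the gypsy: external mesh, 1 reversal → CCW.
3 reversals in total — an odd number — so the gypsy turns opposite to the hydraulic motor.

counterclockwise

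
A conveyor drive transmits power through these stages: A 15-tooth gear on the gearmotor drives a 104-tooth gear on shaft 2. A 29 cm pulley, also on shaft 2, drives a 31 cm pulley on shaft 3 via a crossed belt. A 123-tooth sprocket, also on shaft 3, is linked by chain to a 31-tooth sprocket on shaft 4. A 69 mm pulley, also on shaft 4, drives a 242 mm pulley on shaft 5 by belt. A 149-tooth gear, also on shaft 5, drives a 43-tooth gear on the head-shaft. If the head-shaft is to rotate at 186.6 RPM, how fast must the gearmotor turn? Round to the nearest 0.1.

Overall ratio R = 6.9333 × 1.069 × 0.25203 × 3.5072 × 0.28859 = 1.8906.
Required input speed = output speed × R = 186.6 × 1.8906 = 352.8 RPM.

352.8 RPM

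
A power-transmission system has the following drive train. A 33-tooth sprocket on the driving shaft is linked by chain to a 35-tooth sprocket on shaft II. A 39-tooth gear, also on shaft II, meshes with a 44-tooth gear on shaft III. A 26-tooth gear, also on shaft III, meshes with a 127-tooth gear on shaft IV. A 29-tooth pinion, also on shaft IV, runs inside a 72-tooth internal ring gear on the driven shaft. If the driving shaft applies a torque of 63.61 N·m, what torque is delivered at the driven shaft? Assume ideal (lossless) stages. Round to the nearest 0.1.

After the chain (35/33): 63.61 × 1.0606 = 67.465 N·m
After the gear mesh (44/39): 67.465 × 1.1282 = 76.115 N·m
After the gear mesh (127/26): 76.115 × 4.8846 = 371.79 N·m
After the internal gear (72/29): 371.79 × 2.4828 = 923.07 N·m

923.1 N·m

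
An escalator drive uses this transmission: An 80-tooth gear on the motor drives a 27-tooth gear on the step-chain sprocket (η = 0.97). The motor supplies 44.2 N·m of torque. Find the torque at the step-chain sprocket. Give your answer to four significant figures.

Gear mesh: ratio = 27/80 = 0.3375; torque at the step-chain sprocket = 44.2 × 0.3375 × 0.97 = 14.47 N·m.

14.47 N·m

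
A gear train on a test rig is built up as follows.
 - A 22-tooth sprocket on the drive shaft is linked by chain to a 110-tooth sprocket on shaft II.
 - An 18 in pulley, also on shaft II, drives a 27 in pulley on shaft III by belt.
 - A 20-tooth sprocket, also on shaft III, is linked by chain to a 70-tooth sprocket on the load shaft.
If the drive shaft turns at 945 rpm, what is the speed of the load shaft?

the drive shaft → shaft II (chain, 110/22): 945 ÷ 5 = 189 rpm
shaft II → shaft III (belt, 27/18): 189 ÷ 1.5 = 126 rpm
shaft III → the load shaft (chain, 70/20): 126 ÷ 3.5 = 36 rpm

36 rpm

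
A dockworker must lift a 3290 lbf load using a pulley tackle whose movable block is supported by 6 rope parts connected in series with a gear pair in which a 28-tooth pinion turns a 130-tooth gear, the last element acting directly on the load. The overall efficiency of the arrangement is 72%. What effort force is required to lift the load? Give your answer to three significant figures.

164 lbf

Block-and-tackle MA = number of supporting rope parts = 6.
Gear pair MA = 130/28 = 4.6429.
Combined ideal MA = 6 × 4.6429 = 27.857.
Actual MA = 27.857 × 0.72 = 20.057.
Effort = load / actual MA = 3290 / 20.057 = 164.03 lbf.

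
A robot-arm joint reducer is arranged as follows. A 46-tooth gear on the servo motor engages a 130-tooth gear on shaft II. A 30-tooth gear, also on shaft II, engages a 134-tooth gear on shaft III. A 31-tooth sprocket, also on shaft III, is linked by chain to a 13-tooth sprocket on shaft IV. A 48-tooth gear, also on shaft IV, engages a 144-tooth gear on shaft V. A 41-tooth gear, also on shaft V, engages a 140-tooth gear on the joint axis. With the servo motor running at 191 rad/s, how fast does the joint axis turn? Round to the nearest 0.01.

3.52 rad/s

Gear mesh: ratio = 130/46 = 2.8261, so shaft II turns at 191 / 2.8261 = 67.585 rad/s.
Gear mesh: ratio = 134/30 = 4.4667, so shaft III turns at 67.585 / 4.4667 = 15.131 rad/s.
Chain: ratio = 13/31 = 0.41935, so shaft IV turns at 15.131 / 0.41935 = 36.081 rad/s.
Gear mesh: ratio = 144/48 = 3, so shaft V turns at 36.081 / 3 = 12.027 rad/s.
Gear mesh: ratio = 140/41 = 3.4146, so the joint axis turns at 12.027 / 3.4146 = 3.5222 rad/s.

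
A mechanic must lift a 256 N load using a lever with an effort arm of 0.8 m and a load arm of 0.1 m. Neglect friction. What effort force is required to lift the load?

32 N

Lever MA = effort arm / load arm = 0.8/0.1 = 8.
Effort = load / MA = 256 / 8 = 32 N.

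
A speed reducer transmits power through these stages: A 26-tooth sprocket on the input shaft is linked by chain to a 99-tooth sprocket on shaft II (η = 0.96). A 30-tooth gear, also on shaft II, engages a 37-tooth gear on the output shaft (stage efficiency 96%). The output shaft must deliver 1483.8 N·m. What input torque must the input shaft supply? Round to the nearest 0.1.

Overall ratio R = 3.8077 × 1.2333 = 4.6962; overall efficiency η = 0.96 × 0.96 = 0.9216.
Input torque = output torque / (R × η) = 1483.8 / (4.6962 × 0.9216) = 342.84 N·m.

342.8 N·m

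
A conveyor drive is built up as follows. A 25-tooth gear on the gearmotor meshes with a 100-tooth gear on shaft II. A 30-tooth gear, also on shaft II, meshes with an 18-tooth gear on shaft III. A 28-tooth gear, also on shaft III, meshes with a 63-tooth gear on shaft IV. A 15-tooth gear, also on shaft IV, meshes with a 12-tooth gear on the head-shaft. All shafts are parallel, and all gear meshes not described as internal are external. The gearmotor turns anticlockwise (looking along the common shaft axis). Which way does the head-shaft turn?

the gearmotor → shaft II: external mesh, 1 reversal → CW.
shaft II → shaft III: external mesh, 1 reversal → CCW.
shaft III → shaft IV: external mesh, 1 reversal → CW.
shaft IV → the head-shaft: external mesh, 1 reversal → CCW.
4 reversals in total — an even number — so the head-shaft turns the same way as the gearmotor.

anticlockwise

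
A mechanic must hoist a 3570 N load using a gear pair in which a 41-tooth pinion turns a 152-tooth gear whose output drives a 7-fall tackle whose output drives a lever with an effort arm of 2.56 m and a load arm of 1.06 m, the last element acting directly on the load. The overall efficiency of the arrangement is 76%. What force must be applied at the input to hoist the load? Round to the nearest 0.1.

Gear pair MA = 152/41 = 3.7073.
Block-and-tackle MA = number of supporting rope parts = 7.
Lever MA = effort arm / load arm = 2.56/1.06 = 2.4151.
Combined ideal MA = 3.7073 × 7 × 2.4151 = 62.675.
Actual MA = 62.675 × 0.76 = 47.633.
Effort = load / actual MA = 3570 / 47.633 = 74.948 N.

74.9 N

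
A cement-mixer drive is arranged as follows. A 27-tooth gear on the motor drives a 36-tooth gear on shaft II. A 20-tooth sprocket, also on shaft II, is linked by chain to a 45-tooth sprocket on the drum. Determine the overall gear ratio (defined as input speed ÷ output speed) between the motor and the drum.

3

Each stage contributes driven/driver: gear mesh 36/27 = 1.3333, chain 45/20 = 2.25.
Overall: 1.3333 × 2.25 = 3.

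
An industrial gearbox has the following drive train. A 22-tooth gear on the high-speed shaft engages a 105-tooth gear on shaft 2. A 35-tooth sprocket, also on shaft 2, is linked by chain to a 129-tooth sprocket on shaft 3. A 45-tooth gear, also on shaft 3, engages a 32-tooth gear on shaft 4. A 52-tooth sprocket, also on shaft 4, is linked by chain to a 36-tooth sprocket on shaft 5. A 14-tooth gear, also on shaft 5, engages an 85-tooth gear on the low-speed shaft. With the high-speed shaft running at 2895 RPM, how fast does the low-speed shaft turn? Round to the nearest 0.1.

55.1 RPM

Gear mesh: ratio = 105/22 = 4.7727, so shaft 2 turns at 2895 / 4.7727 = 606.57 RPM.
Chain: ratio = 129/35 = 3.6857, so shaft 3 turns at 606.57 / 3.6857 = 164.57 RPM.
Gear mesh: ratio = 32/45 = 0.71111, so shaft 4 turns at 164.57 / 0.71111 = 231.43 RPM.
Chain: ratio = 36/52 = 0.69231, so shaft 5 turns at 231.43 / 0.69231 = 334.29 RPM.
Gear mesh: ratio = 85/14 = 6.0714, so the low-speed shaft turns at 334.29 / 6.0714 = 55.06 RPM.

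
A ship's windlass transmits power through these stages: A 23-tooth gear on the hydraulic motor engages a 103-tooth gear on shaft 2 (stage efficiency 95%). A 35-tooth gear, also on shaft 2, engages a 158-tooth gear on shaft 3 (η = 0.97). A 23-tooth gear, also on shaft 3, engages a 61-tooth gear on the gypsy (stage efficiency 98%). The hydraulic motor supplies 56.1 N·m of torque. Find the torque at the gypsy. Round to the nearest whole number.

2716 N·m

gear mesh 103/23 = 4.4783 → τ = 56.1·4.4783·0.95 = 238.67 N·m
gear mesh 158/35 = 4.5143 → τ = 238.67·4.5143·0.97 = 1045.1 N·m
gear mesh 61/23 = 2.6522 → τ = 1045.1·2.6522·0.98 = 2716.3 N·m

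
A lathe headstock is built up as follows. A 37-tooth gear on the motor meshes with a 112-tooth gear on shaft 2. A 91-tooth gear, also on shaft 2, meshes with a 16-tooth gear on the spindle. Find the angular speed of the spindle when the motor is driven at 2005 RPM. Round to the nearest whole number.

3767 RPM

gear mesh 112/37 = 3.027 → 2005/3.027 = 662.37 RPM
gear mesh 16/91 = 0.17582 → 662.37/0.17582 = 3767.2 RPM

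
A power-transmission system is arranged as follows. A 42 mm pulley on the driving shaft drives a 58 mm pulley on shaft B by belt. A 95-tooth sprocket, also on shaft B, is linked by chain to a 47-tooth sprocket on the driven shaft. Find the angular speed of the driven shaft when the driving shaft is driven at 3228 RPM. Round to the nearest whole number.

4725 RPM

Belt: ratio = 58/42 = 1.381, so shaft B turns at 3228 / 1.381 = 2337.5 RPM.
Chain: ratio = 47/95 = 0.49474, so the driven shaft turns at 2337.5 / 0.49474 = 4724.8 RPM.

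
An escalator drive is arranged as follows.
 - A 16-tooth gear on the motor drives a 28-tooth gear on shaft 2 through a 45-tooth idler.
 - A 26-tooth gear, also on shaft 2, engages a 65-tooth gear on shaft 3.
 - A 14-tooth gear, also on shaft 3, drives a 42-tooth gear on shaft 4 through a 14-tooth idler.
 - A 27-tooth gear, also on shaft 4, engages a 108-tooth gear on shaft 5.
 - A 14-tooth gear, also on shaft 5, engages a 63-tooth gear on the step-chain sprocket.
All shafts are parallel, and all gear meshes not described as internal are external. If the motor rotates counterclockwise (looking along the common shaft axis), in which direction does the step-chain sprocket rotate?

clockwise

the motor → shaft 2: driver → idler → driven is 2 external meshes, 2 reversals → CCW.
shaft 2 → shaft 3: external mesh, 1 reversal → CW.
shaft 3 → shaft 4: driver → idler → driven is 2 external meshes, 2 reversals → CW.
shaft 4 → shaft 5: external mesh, 1 reversal → CCW.
shaft 5 → the step-chain sprocket: external mesh, 1 reversal → CW.
7 reversals in total — an odd number — so the step-chain sprocket turns opposite to the motor.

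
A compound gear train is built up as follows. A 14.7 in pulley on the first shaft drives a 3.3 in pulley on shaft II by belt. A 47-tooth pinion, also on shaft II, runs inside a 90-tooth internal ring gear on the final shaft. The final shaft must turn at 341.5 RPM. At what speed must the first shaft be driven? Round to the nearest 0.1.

146.8 RPM

Overall ratio R = 0.22449 × 1.9149 = 0.42987.
Required input speed = output speed × R = 341.5 × 0.42987 = 146.8 RPM.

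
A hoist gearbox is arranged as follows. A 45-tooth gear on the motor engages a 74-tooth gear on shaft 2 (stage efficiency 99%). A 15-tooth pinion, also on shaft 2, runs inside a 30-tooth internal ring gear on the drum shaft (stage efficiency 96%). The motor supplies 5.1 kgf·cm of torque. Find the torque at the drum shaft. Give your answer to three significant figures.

Gear mesh: ratio = 74/45 = 1.6444; torque at shaft 2 = 5.1 × 1.6444 × 0.99 = 8.3028 kgf·cm.
Internal gear: ratio = 30/15 = 2; torque at the drum shaft = 8.3028 × 2 × 0.96 = 15.941 kgf·cm.

15.9 kgf·cm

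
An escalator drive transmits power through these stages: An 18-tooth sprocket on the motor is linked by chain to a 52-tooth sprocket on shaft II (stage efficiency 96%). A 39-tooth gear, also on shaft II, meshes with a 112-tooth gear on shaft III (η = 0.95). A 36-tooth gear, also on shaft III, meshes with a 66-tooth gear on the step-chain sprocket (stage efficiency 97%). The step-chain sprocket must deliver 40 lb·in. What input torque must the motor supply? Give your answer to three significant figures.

2.97 lb·in

Overall ratio R = 2.8889 × 2.8718 × 1.8333 = 15.21; overall efficiency η = 0.96 × 0.95 × 0.97 = 0.8846.
Input torque = output torque / (R × η) = 40 / (15.21 × 0.8846) = 2.9728 lb·in.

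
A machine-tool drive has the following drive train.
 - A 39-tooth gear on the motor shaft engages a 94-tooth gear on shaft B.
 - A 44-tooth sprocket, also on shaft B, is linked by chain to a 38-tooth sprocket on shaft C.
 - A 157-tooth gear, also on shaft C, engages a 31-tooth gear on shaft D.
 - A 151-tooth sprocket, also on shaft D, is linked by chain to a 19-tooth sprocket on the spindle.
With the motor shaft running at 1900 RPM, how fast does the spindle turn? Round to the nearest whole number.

36738 RPM

the motor shaft → shaft B (gear mesh, 94/39): 1900 ÷ 2.4103 = 788.3 RPM
shaft B → shaft C (chain, 38/44): 788.3 ÷ 0.86364 = 912.77 RPM
shaft C → shaft D (gear mesh, 31/157): 912.77 ÷ 0.19745 = 4622.7 RPM
shaft D → the spindle (chain, 19/151): 4622.7 ÷ 0.12583 = 36738 RPM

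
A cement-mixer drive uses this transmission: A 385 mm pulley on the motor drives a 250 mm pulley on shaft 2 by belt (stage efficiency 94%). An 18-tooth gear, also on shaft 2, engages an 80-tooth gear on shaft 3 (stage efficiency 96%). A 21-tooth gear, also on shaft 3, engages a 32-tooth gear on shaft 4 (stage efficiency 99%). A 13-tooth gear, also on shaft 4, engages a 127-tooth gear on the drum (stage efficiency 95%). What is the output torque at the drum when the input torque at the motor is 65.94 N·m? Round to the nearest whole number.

2404 N·m

Belt: ratio = 250/385 = 0.64935; torque at shaft 2 = 65.94 × 0.64935 × 0.94 = 40.249 N·m.
Gear mesh: ratio = 80/18 = 4.4444; torque at shaft 3 = 40.249 × 4.4444 × 0.96 = 171.73 N·m.
Gear mesh: ratio = 32/21 = 1.5238; torque at shaft 4 = 171.73 × 1.5238 × 0.99 = 259.07 N·m.
Gear mesh: ratio = 127/13 = 9.7692; torque at the drum = 259.07 × 9.7692 × 0.95 = 2404.3 N·m.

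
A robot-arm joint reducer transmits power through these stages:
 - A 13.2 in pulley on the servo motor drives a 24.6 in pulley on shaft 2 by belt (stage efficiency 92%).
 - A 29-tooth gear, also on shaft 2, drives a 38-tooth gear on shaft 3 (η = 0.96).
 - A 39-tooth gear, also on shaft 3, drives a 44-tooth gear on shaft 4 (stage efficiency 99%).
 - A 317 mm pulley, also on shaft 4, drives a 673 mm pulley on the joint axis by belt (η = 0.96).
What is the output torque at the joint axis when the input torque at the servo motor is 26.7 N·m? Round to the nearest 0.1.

131.1 N·m

Belt: ratio = 24.6/13.2 = 1.8636; torque at shaft 2 = 26.7 × 1.8636 × 0.92 = 45.778 N·m.
Gear mesh: ratio = 38/29 = 1.3103; torque at shaft 3 = 45.778 × 1.3103 × 0.96 = 57.586 N·m.
Gear mesh: ratio = 44/39 = 1.1282; torque at shaft 4 = 57.586 × 1.1282 × 0.99 = 64.319 N·m.
Belt: ratio = 673/317 = 2.123; torque at the joint axis = 64.319 × 2.123 × 0.96 = 131.09 N·m.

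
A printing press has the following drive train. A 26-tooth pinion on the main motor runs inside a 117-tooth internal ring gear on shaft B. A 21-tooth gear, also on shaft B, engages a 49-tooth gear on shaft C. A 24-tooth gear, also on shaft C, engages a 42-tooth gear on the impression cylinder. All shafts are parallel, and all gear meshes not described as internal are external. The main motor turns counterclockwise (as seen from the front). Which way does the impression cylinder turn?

the main motor → shaft B: internal mesh, same direction → CCW.
shaft B → shaft C: external mesh, 1 reversal → CW.
shaft C → the impression cylinder: external mesh, 1 reversal → CCW.
2 reversals in total — an even number — so the impression cylinder turns the same way as the main motor.

counterclockwise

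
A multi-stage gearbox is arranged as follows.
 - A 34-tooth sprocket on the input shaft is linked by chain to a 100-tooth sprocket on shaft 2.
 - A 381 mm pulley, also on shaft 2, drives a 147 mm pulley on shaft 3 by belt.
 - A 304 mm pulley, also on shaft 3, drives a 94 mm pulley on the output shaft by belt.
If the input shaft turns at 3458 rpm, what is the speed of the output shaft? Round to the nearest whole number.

9855 rpm

the input shaft → shaft 2 (chain, 100/34): 3458 ÷ 2.9412 = 1175.7 rpm
shaft 2 → shaft 3 (belt, 147/381): 1175.7 ÷ 0.38583 = 3047.3 rpm
shaft 3 → the output shaft (belt, 94/304): 3047.3 ÷ 0.30921 = 9855 rpm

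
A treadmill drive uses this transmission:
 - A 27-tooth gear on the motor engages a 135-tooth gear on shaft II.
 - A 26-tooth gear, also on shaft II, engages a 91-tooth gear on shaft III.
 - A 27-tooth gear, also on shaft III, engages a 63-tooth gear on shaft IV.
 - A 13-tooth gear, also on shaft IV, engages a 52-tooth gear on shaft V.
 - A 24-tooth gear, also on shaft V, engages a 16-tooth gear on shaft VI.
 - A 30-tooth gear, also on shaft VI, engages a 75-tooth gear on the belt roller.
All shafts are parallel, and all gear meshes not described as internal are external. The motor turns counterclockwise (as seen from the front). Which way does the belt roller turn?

the motor → shaft II: external mesh, 1 reversal → CW.
shaft II → shaft III: external mesh, 1 reversal → CCW.
shaft III → shaft IV: external mesh, 1 reversal → CW.
shaft IV → shaft V: external mesh, 1 reversal → CCW.
shaft V → shaft VI: external mesh, 1 reversal → CW.
shaft VI → the belt roller: external mesh, 1 reversal → CCW.
6 reversals in total — an even number — so the belt roller turns the same way as the motor.

counterclockwise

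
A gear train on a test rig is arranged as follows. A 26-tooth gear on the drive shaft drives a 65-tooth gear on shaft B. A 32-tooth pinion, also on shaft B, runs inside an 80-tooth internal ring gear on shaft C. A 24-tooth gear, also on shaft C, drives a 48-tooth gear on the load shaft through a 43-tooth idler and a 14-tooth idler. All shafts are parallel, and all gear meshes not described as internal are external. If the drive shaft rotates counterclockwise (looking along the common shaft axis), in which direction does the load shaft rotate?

counterclockwise

the drive shaft → shaft B: external mesh, 1 reversal → CW.
shaft B → shaft C: internal mesh, same direction → CW.
shaft C → the load shaft: driver → idler → idler → driven is 3 external meshes, 3 reversals → CCW.
4 reversals in total — an even number — so the load shaft turns the same way as the drive shaft.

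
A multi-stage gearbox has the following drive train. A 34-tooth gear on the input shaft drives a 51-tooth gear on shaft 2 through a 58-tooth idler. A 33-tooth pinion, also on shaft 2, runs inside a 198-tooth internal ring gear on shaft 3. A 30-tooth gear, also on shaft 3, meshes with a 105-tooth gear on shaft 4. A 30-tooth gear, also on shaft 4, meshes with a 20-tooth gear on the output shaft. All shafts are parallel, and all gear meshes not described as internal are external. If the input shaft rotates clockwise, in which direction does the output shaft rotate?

the input shaft → shaft 2: driver → idler → driven is 2 external meshes, 2 reversals → CW.
shaft 2 → shaft 3: internal mesh, same direction → CW.
shaft 3 → shaft 4: external mesh, 1 reversal → CCW.
shaft 4 → the output shaft: external mesh, 1 reversal → CW.
4 reversals in total — an even number — so the output shaft turns the same way as the input shaft.

clockwise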